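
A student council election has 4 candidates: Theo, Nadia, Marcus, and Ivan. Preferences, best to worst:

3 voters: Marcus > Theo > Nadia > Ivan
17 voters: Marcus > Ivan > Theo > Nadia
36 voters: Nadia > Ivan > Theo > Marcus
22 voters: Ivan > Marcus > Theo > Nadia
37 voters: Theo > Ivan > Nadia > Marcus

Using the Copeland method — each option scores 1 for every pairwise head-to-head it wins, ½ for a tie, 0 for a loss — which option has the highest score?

Theo: beats Nadia and Marcus; loses to Ivan → score 2.
Nadia: beats Marcus; loses to Theo and Ivan → score 1.
Marcus: loses to Theo, Nadia, and Ivan → score 0.
Ivan: beats Theo, Nadia, and Marcus → score 3.
Ivan has the best pairwise record.

Ivan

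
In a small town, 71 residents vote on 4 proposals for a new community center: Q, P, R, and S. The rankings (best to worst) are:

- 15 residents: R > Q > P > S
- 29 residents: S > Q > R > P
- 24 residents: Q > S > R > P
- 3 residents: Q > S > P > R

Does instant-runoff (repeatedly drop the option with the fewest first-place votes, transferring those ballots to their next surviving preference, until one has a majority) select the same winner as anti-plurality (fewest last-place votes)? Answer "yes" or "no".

yes

Instant-runoff — R1 Q 27, P 0, R 15, S 29 (P out); R2 Q 27, R 15, S 29 (R out); R3 Q 42, S 29 (Q winner). Winner: Q.
Anti-plurality — last-place votes: Q 0, P 53, R 3, S 15. Winner: Q.
The two methods agree.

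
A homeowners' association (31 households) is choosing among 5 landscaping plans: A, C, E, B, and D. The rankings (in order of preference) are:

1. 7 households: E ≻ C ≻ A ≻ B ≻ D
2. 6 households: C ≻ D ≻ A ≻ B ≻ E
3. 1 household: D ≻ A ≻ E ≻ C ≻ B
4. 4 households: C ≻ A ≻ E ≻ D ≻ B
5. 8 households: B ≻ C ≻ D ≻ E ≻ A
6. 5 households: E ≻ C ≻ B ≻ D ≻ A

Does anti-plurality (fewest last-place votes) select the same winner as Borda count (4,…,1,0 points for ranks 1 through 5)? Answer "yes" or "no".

yes

Anti-plurality — last-place votes: A 13, C 0, E 6, B 5, D 7. Winner: C.
Borda — scores: A 41, C 101, E 66, B 55, D 47. Winner: C.
The two methods agree.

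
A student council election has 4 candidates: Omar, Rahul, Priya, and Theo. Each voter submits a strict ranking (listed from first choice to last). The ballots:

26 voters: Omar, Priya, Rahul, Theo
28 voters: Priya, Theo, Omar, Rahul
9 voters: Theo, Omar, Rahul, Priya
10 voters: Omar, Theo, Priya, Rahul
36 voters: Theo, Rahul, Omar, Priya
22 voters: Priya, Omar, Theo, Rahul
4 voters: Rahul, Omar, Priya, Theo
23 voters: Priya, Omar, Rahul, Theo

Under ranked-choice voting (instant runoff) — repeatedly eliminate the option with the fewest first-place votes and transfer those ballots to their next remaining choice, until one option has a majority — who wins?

Round 1: Omar 36, Rahul 4, Priya 73, Theo 45. Eliminate Rahul.
Round 2: Omar 40, Priya 73, Theo 45. Eliminate Omar.
Round 3: Priya 103, Theo 55. Priya has a majority.

Priya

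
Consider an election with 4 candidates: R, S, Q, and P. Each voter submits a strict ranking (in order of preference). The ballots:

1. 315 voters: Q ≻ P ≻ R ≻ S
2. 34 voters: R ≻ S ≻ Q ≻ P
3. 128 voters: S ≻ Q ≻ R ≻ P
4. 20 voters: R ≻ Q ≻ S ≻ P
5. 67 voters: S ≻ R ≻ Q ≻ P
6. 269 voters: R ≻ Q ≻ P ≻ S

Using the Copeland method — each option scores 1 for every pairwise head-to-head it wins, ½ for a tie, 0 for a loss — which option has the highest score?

Q

R: beats S and P; loses to Q → score 2.
S: loses to R, Q, and P → score 0.
Q: beats R, S, and P → score 3.
P: beats S; loses to R and Q → score 1.
Q has the best pairwise record.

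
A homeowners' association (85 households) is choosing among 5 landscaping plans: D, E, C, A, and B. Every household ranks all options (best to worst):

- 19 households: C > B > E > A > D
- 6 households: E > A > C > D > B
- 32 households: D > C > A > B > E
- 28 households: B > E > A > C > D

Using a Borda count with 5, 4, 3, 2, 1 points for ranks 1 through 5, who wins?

D: 19·1 + 6·2 + 32·5 + 28·1 = 219
E: 19·3 + 6·5 + 32·1 + 28·4 = 231
C: 19·5 + 6·3 + 32·4 + 28·2 = 297
A: 19·2 + 6·4 + 32·3 + 28·3 = 242
B: 19·4 + 6·1 + 32·2 + 28·5 = 286
C has the highest Borda score (297).

C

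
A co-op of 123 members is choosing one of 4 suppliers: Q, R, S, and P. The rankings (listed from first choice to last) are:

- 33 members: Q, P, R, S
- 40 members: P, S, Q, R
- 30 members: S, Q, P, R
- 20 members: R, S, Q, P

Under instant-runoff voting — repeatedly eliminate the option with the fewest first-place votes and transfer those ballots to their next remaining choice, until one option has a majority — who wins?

P

Round 1: Q 33, R 20, S 30, P 40. Eliminate R.
Round 2: Q 33, S 50, P 40. Eliminate Q.
Round 3: S 50, P 73. P has a majority.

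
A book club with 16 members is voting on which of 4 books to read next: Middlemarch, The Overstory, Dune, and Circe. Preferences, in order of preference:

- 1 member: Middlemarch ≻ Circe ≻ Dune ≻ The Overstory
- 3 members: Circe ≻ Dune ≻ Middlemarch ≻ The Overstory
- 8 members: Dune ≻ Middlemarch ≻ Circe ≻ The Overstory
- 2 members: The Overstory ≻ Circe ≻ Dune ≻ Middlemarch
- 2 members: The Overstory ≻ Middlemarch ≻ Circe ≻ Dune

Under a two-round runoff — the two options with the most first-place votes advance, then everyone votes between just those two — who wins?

Dune

Round 1 first-place votes: Middlemarch 1, The Overstory 4, Dune 8, Circe 3.
Dune and The Overstory advance.
Runoff: Dune is preferred to The Overstory by 12 voters; The Overstory by 4.
Dune wins the runoff.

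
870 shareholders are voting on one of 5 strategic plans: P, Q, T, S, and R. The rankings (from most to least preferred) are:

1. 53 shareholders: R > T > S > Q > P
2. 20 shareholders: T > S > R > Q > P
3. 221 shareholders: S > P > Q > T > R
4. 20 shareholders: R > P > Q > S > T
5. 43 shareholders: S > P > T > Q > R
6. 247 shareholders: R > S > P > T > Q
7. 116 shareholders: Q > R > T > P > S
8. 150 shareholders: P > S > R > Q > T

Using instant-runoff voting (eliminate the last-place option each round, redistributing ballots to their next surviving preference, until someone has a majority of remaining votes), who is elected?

R

Round 1: P 150, Q 116, T 20, S 264, R 320. Eliminate T.
Round 2: P 150, Q 116, S 284, R 320. Eliminate Q.
Round 3: P 150, S 284, R 436. R has a majority.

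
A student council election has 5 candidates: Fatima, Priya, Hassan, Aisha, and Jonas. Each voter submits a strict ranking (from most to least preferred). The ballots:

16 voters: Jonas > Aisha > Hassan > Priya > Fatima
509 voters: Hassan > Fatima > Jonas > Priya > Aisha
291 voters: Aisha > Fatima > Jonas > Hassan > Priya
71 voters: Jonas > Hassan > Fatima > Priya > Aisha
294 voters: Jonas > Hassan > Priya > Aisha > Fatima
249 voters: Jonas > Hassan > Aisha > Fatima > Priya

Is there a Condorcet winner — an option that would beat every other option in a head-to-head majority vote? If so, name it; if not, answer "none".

none

Checking pairwise contests:
Hassan beats Fatima 1139–291.
Fatima beats Priya 1120–310.
Jonas beats Hassan 921–509.
Priya beats Aisha 874–556.
Fatima beats Jonas 800–630.
Every option loses at least one head-to-head, so there is no Condorcet winner.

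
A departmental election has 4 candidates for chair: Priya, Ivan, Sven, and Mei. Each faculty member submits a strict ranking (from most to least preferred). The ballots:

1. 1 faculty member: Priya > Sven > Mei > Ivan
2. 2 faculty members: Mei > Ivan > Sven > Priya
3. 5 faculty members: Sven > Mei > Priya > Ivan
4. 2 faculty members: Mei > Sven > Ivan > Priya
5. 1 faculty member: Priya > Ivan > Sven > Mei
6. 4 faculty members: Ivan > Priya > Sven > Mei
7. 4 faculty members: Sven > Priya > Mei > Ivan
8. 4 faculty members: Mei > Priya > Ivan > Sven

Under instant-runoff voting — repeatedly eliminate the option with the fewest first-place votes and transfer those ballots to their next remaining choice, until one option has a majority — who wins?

Round 1: Priya 2, Ivan 4, Sven 9, Mei 8. Eliminate Priya.
Round 2: Ivan 5, Sven 10, Mei 8. Eliminate Ivan.
Round 3: Sven 15, Mei 8. Sven has a majority.

Sven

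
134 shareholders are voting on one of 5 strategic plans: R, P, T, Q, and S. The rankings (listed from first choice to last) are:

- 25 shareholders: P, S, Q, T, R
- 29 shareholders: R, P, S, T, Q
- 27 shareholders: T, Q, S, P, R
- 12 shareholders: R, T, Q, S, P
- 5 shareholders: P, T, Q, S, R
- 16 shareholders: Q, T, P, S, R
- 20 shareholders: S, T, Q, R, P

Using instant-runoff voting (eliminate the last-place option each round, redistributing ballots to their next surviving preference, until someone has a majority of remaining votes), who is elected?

Round 1: R 41, P 30, T 27, Q 16, S 20. Eliminate Q.
Round 2: R 41, P 30, T 43, S 20. Eliminate S.
Round 3: R 41, P 30, T 63. Eliminate P.
Round 4: R 41, T 93. T has a majority.

T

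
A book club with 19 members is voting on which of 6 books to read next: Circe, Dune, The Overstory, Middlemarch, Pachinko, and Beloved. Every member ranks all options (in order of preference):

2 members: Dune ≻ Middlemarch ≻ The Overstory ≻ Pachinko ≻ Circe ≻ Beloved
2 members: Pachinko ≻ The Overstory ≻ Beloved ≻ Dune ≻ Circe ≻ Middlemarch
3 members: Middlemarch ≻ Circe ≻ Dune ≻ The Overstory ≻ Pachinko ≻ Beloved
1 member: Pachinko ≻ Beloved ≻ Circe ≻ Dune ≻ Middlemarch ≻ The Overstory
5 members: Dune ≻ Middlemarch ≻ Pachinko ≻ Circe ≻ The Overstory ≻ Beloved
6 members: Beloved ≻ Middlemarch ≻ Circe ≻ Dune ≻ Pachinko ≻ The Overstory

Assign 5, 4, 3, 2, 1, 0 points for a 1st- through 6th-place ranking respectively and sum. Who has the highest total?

Circe: 2·1 + 2·1 + 3·4 + 1·3 + 5·2 + 6·3 = 47
Dune: 2·5 + 2·2 + 3·3 + 1·2 + 5·5 + 6·2 = 62
The Overstory: 2·3 + 2·4 + 3·2 + 1·0 + 5·1 + 6·0 = 25
Middlemarch: 2·4 + 2·0 + 3·5 + 1·1 + 5·4 + 6·4 = 68
Pachinko: 2·2 + 2·5 + 3·1 + 1·5 + 5·3 + 6·1 = 43
Beloved: 2·0 + 2·3 + 3·0 + 1·4 + 5·0 + 6·5 = 40
Middlemarch has the highest Borda score (68).

Middlemarch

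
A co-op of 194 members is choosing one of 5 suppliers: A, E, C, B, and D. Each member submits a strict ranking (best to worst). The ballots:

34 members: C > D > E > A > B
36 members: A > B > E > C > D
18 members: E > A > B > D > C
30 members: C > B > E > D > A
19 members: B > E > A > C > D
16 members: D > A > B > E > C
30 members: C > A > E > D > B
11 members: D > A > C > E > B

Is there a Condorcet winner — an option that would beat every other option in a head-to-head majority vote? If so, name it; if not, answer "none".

Checking pairwise contests:
E beats A 101–93.
C beats E 105–89.
A beats C 100–94.
A beats B 145–49.
A beats D 103–91.
Every option loses at least one head-to-head, so there is no Condorcet winner.

none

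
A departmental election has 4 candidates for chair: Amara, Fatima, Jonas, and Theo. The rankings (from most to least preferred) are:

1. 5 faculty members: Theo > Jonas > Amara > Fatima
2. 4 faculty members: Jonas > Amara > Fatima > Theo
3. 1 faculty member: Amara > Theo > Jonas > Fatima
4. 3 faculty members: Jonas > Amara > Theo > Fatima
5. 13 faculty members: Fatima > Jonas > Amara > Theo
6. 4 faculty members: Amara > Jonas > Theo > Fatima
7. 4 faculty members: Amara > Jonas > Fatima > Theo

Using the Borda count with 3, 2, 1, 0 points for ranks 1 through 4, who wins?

Amara: 5·1 + 4·2 + 1·3 + 3·2 + 13·1 + 4·3 + 4·3 = 59
Fatima: 5·0 + 4·1 + 1·0 + 3·0 + 13·3 + 4·0 + 4·1 = 47
Jonas: 5·2 + 4·3 + 1·1 + 3·3 + 13·2 + 4·2 + 4·2 = 74
Theo: 5·3 + 4·0 + 1·2 + 3·1 + 13·0 + 4·1 + 4·0 = 24
Jonas has the highest Borda score (74).

Jonas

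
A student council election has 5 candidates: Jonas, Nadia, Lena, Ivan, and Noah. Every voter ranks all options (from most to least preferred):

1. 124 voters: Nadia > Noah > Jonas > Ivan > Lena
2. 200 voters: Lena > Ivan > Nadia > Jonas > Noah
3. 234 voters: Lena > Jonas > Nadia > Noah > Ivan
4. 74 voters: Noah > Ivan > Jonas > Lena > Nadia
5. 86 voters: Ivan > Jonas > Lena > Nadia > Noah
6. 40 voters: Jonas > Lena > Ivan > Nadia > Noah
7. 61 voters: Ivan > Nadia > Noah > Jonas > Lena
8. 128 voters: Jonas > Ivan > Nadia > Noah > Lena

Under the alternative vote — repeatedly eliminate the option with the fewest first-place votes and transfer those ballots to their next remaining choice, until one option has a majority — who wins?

Round 1: Jonas 168, Nadia 124, Lena 434, Ivan 147, Noah 74. Eliminate Noah.
Round 2: Jonas 168, Nadia 124, Lena 434, Ivan 221. Eliminate Nadia.
Round 3: Jonas 292, Lena 434, Ivan 221. Eliminate Ivan.
Round 4: Jonas 513, Lena 434. Jonas has a majority.

Jonas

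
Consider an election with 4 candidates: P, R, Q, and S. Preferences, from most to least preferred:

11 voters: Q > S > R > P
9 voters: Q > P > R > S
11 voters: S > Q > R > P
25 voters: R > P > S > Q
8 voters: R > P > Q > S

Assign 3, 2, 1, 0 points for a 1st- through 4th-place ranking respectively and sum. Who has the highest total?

P: 11·0 + 9·2 + 11·0 + 25·2 + 8·2 = 84
R: 11·1 + 9·1 + 11·1 + 25·3 + 8·3 = 130
Q: 11·3 + 9·3 + 11·2 + 25·0 + 8·1 = 90
S: 11·2 + 9·0 + 11·3 + 25·1 + 8·0 = 80
R has the highest Borda score (130).

R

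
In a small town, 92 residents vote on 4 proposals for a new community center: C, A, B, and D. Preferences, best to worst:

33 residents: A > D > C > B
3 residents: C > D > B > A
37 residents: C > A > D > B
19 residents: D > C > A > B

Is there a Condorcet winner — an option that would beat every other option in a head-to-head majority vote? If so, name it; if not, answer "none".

none

Checking pairwise contests:
D beats C 52–40.
C beats A 59–33.
C beats B 92–0.
A beats D 70–22.
Every option loses at least one head-to-head, so there is no Condorcet winner.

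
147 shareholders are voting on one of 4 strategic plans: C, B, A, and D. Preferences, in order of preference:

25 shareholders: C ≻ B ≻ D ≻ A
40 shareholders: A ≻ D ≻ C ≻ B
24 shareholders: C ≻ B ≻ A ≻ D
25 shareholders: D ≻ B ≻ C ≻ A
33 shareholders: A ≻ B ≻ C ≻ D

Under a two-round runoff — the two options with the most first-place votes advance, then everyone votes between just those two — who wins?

C

Round 1 first-place votes: C 49, B 0, A 73, D 25.
A and C advance.
Runoff: A is preferred to C by 73 voters; C by 74.
C wins the runoff.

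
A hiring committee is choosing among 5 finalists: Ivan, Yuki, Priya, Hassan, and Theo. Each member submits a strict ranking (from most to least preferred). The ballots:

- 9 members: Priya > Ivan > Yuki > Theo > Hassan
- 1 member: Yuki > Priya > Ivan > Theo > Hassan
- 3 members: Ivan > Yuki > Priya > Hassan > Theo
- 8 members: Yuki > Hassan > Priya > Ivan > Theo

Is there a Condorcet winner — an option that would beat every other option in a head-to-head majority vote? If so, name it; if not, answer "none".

none

Checking pairwise contests:
Priya beats Ivan 18–3.
Ivan beats Yuki 12–9.
Yuki beats Priya 12–9.
Ivan beats Hassan 13–8.
Ivan beats Theo 21–0.
Every option loses at least one head-to-head, so there is no Condorcet winner.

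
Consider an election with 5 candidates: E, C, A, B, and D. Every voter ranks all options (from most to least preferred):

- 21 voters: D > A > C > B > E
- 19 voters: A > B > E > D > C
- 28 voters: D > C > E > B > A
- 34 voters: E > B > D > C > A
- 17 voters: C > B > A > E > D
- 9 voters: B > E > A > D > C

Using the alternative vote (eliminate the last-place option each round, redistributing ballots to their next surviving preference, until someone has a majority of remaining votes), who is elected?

E

Round 1: E 34, C 17, A 19, B 9, D 49. Eliminate B.
Round 2: E 43, C 17, A 19, D 49. Eliminate C.
Round 3: E 43, A 36, D 49. Eliminate A.
Round 4: E 79, D 49. E has a majority.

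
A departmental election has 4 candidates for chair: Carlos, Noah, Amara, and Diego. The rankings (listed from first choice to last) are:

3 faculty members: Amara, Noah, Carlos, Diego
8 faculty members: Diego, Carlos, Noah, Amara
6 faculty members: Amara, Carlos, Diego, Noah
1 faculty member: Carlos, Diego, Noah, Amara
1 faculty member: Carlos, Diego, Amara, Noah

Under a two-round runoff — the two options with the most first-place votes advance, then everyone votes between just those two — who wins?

Round 1 first-place votes: Carlos 2, Noah 0, Amara 9, Diego 8.
Amara and Diego advance.
Runoff: Amara is preferred to Diego by 9 voters; Diego by 10.
Diego wins the runoff.

Diego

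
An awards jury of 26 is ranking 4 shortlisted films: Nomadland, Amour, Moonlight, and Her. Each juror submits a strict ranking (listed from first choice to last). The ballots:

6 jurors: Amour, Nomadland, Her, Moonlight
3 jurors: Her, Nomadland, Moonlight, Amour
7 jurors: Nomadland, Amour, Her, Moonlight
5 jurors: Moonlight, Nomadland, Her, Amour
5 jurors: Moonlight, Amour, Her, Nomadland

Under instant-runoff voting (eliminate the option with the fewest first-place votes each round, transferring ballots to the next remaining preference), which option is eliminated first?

Her

Round 1: Nomadland 7, Amour 6, Moonlight 10, Her 3. Eliminate Her.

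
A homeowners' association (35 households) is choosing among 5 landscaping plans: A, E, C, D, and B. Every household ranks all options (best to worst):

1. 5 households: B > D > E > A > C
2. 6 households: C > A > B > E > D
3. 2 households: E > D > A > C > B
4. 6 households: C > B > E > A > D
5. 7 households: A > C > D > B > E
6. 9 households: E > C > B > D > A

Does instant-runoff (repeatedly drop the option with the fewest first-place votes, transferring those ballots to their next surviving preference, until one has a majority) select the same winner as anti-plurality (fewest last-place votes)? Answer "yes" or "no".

no

Instant-runoff — R1 A 7, E 11, C 12, D 0, B 5 (D out); R2 A 7, E 11, C 12, B 5 (B out); R3 A 7, E 16, C 12 (A out); R4 E 16, C 19 (C winner). Winner: C.
Anti-plurality — last-place votes: A 9, E 7, C 5, D 12, B 2. Winner: B.
The two methods disagree.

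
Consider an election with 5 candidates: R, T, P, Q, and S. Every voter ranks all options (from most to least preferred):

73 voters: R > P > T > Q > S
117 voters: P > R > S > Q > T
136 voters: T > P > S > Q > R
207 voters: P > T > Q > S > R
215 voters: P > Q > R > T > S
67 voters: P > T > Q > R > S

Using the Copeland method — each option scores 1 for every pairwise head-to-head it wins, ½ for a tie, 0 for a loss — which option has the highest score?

P

R: beats S; loses to T, P, and Q → score 1.
T: beats R, Q, and S; loses to P → score 3.
P: beats R, T, Q, and S → score 4.
Q: beats R and S; loses to T and P → score 2.
S: loses to R, T, P, and Q → score 0.
P has the best pairwise record.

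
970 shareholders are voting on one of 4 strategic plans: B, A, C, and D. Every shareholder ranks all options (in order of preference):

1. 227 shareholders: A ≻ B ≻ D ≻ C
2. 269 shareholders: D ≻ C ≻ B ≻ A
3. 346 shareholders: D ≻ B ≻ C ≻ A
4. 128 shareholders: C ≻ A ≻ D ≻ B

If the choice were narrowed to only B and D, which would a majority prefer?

D

Voters preferring B to D: 227; preferring D to B: 743.
D wins the head-to-head.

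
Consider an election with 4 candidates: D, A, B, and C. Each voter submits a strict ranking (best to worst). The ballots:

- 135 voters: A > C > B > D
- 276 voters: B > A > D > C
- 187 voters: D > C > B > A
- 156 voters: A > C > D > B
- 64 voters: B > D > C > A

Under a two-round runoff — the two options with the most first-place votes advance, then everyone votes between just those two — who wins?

Round 1 first-place votes: D 187, A 291, B 340, C 0.
B and A advance.
Runoff: B is preferred to A by 527 voters; A by 291.
B wins the runoff.

B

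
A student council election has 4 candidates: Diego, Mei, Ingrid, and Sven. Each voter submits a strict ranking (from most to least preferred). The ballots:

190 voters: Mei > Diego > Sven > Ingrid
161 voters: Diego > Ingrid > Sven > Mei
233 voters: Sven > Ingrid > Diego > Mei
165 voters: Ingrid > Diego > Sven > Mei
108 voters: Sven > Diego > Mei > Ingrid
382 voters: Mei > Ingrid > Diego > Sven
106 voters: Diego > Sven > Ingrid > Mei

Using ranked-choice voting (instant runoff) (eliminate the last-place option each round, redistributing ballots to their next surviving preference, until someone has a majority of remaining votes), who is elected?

Round 1: Diego 267, Mei 572, Ingrid 165, Sven 341. Eliminate Ingrid.
Round 2: Diego 432, Mei 572, Sven 341. Eliminate Sven.
Round 3: Diego 773, Mei 572. Diego has a majority.

Diego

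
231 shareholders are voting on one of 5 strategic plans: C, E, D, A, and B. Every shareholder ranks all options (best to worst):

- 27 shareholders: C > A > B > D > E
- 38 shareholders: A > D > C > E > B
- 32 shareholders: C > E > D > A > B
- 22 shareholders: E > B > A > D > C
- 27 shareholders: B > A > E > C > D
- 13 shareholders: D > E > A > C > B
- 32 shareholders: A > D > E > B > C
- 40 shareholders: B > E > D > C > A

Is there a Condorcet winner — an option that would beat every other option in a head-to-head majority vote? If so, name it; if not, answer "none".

A

A vs C: 132–99 for A.
A vs E: 124–107 for A.
A vs D: 146–85 for A.
A vs B: 142–89 for A.
A beats every other option head-to-head.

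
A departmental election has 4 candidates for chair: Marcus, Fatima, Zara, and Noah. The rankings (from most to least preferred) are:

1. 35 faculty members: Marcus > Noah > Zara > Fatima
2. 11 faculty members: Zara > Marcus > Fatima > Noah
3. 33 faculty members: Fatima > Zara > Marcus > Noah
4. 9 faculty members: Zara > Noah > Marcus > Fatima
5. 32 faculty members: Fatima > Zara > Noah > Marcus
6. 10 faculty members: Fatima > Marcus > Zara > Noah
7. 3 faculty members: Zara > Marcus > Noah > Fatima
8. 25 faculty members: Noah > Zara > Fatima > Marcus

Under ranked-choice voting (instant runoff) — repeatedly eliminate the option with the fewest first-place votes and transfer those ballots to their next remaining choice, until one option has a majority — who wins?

Round 1: Marcus 35, Fatima 75, Zara 23, Noah 25. Eliminate Zara.
Round 2: Marcus 49, Fatima 75, Noah 34. Eliminate Noah.
Round 3: Marcus 58, Fatima 100. Fatima has a majority.

Fatima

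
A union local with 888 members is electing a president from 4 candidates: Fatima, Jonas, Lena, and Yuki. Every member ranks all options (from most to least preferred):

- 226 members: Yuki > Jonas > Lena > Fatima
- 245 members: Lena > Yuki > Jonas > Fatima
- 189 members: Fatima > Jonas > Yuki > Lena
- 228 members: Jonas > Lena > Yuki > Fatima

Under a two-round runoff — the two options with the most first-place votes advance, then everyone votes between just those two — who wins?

Round 1 first-place votes: Fatima 189, Jonas 228, Lena 245, Yuki 226.
Lena and Jonas advance.
Runoff: Lena is preferred to Jonas by 245 voters; Jonas by 643.
Jonas wins the runoff.

Jonas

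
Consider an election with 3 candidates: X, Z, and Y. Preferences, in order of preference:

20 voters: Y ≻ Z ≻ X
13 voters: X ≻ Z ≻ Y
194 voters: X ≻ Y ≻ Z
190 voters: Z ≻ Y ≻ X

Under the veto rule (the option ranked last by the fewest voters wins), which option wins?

Last-place votes: X 210, Z 194, Y 13.
Y is ranked last by the fewest voters, so Y wins.

Y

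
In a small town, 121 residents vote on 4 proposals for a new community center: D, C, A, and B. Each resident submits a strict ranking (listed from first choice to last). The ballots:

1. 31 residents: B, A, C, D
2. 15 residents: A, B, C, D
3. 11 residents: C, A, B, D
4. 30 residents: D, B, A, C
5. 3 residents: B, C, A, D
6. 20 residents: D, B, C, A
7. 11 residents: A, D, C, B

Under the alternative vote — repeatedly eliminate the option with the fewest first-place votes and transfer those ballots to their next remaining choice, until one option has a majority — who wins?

Round 1: D 50, C 11, A 26, B 34. Eliminate C.
Round 2: D 50, A 37, B 34. Eliminate B.
Round 3: D 50, A 71. A has a majority.

A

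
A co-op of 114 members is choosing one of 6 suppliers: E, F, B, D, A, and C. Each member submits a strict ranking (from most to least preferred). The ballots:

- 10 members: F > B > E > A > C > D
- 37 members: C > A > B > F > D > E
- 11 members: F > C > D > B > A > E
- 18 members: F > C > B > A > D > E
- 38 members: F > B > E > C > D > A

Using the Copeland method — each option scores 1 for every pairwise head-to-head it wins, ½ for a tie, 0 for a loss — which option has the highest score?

E: loses to F, B, D, A, and C → score 0.
F: beats E, B, D, A, and C → score 5.
B: beats E, D, and A; loses to F and C → score 3.
D: beats E; loses to F, B, A, and C → score 1.
A: beats E and D; loses to F, B, and C → score 2.
C: beats E, B, D, and A; loses to F → score 4.
F has the best pairwise record.

F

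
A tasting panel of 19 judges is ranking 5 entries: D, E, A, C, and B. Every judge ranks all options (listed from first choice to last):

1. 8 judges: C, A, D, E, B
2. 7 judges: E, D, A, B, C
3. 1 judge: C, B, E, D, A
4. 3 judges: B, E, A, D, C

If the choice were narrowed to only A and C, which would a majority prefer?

A

Voters preferring A to C: 10; preferring C to A: 9.
A wins the head-to-head.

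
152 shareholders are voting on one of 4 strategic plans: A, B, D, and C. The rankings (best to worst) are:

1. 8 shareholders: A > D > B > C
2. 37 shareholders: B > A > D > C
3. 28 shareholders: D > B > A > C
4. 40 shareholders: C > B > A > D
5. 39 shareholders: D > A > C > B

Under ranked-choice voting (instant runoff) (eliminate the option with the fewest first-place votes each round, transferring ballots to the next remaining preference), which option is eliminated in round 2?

B

Round 1: A 8, B 37, D 67, C 40. Eliminate A.
Round 2: B 37, D 75, C 40. Eliminate B.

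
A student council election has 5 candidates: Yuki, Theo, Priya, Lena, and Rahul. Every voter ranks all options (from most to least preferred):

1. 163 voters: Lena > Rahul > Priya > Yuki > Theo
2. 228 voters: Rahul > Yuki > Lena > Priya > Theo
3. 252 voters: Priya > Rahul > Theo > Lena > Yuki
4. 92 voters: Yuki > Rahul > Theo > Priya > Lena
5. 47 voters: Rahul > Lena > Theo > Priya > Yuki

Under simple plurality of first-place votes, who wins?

Rahul

First-place votes: Yuki 92, Theo 0, Priya 252, Lena 163, Rahul 275.
Rahul has the most first-place votes.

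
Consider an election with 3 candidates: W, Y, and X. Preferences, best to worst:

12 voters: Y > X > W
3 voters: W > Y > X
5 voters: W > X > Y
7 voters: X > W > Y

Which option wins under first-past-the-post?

Y

First-place votes: W 8, Y 12, X 7.
Y has the most first-place votes.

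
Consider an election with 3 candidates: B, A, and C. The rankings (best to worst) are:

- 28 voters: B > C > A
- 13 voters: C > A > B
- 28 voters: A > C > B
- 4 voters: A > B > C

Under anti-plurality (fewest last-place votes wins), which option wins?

Last-place votes: B 41, A 28, C 4.
C is ranked last by the fewest voters, so C wins.

C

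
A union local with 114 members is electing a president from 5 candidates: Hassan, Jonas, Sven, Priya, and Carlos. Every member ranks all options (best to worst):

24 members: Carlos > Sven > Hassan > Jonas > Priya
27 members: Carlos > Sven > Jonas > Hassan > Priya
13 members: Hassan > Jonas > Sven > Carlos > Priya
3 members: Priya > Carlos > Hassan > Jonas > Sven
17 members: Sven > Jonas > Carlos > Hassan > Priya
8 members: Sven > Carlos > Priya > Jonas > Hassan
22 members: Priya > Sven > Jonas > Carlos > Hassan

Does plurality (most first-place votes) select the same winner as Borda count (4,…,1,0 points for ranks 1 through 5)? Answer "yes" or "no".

Plurality — first-place votes: Hassan 13, Jonas 0, Sven 25, Priya 25, Carlos 51. Winner: Carlos.
Borda — scores: Hassan 150, Jonas 223, Sven 345, Priya 116, Carlos 306. Winner: Sven.
The two methods disagree.

no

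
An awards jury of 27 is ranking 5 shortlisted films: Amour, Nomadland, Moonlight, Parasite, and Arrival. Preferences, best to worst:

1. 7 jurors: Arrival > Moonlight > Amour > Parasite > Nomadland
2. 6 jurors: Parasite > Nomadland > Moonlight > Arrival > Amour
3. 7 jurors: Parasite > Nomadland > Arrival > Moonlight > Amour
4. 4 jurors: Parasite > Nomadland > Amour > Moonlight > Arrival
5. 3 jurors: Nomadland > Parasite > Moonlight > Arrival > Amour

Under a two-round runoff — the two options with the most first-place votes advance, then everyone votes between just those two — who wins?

Round 1 first-place votes: Amour 0, Nomadland 3, Moonlight 0, Parasite 17, Arrival 7.
Parasite and Arrival advance.
Runoff: Parasite is preferred to Arrival by 20 voters; Arrival by 7.
Parasite wins the runoff.

Parasite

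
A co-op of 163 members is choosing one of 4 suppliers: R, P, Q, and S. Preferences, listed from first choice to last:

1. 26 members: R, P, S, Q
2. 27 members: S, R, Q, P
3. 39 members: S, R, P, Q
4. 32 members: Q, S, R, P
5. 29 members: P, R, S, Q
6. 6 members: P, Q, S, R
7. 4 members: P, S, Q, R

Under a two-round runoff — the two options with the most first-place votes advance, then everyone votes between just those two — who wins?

Round 1 first-place votes: R 26, P 39, Q 32, S 66.
S and P advance.
Runoff: S is preferred to P by 98 voters; P by 65.
S wins the runoff.

S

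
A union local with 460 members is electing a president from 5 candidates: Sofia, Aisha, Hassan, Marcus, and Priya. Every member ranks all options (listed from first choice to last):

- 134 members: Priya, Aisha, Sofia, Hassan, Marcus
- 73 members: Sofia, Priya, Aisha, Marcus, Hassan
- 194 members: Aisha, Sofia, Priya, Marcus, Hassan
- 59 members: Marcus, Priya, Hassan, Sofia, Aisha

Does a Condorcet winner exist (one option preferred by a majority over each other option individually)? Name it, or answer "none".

Checking pairwise contests:
Aisha beats Sofia 328–132.
Priya beats Aisha 266–194.
Sofia beats Hassan 401–59.
Sofia beats Marcus 401–59.
Sofia beats Priya 267–193.
Every option loses at least one head-to-head, so there is no Condorcet winner.

none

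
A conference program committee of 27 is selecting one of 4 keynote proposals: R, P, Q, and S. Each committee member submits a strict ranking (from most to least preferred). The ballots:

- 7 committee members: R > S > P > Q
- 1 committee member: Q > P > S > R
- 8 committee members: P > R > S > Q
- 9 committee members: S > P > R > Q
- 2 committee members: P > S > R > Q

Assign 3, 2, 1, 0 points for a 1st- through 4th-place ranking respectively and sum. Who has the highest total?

P

R: 7·3 + 1·0 + 8·2 + 9·1 + 2·1 = 48
P: 7·1 + 1·2 + 8·3 + 9·2 + 2·3 = 57
Q: 7·0 + 1·3 + 8·0 + 9·0 + 2·0 = 3
S: 7·2 + 1·1 + 8·1 + 9·3 + 2·2 = 54
P has the highest Borda score (57).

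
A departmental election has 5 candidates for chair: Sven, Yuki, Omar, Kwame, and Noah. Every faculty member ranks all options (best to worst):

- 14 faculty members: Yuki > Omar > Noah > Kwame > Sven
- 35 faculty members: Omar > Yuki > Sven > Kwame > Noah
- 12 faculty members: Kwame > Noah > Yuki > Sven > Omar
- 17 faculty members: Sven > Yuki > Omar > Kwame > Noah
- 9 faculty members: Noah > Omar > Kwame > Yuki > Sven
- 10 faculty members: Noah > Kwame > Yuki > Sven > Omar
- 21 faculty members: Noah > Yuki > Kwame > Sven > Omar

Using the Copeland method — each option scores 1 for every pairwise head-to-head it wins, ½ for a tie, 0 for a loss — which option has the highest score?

Yuki

Sven: beats Omar; loses to Yuki, Kwame, and Noah → score 1.
Yuki: beats Sven, Omar, Kwame, and Noah → score 4.
Omar: beats Kwame and Noah; loses to Sven and Yuki → score 2.
Kwame: beats Sven and Noah; loses to Yuki and Omar → score 2.
Noah: beats Sven; loses to Yuki, Omar, and Kwame → score 1.
Yuki has the best pairwise record.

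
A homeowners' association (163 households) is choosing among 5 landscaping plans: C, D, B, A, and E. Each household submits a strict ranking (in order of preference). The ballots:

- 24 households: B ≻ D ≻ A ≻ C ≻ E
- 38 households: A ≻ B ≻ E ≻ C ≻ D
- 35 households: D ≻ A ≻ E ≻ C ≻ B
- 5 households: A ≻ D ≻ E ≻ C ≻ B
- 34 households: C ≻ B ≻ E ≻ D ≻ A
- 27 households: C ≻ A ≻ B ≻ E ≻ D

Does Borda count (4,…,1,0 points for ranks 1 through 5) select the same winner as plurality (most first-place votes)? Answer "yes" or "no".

Borda — scores: C 346, D 261, B 366, A 406, E 251. Winner: A.
Plurality — first-place votes: C 61, D 35, B 24, A 43, E 0. Winner: C.
The two methods disagree.

no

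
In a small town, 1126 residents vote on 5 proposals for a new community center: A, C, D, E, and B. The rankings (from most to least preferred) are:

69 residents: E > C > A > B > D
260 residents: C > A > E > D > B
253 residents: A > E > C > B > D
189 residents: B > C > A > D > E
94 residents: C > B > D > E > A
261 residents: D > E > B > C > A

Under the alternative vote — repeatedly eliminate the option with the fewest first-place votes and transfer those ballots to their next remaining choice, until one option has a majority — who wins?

C

Round 1: A 253, C 354, D 261, E 69, B 189. Eliminate E.
Round 2: A 253, C 423, D 261, B 189. Eliminate B.
Round 3: A 253, C 612, D 261. C has a majority.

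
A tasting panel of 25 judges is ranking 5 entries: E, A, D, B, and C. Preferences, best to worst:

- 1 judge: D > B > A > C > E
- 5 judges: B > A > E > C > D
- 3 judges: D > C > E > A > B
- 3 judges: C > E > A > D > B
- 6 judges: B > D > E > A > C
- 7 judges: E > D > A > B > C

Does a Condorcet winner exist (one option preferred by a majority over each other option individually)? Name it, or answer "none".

E

E vs A: 19–6 for E.
E vs D: 15–10 for E.
E vs B: 13–12 for E.
E vs C: 18–7 for E.
E beats every other option head-to-head.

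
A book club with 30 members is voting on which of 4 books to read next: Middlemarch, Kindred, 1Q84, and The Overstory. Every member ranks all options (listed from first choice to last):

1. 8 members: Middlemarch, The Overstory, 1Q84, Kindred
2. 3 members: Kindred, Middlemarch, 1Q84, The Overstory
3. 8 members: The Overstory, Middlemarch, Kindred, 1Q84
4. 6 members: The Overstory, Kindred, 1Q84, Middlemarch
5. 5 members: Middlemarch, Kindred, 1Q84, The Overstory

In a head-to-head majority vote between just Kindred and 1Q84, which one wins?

Voters preferring Kindred to 1Q84: 22; preferring 1Q84 to Kindred: 8.
Kindred wins the head-to-head.

Kindred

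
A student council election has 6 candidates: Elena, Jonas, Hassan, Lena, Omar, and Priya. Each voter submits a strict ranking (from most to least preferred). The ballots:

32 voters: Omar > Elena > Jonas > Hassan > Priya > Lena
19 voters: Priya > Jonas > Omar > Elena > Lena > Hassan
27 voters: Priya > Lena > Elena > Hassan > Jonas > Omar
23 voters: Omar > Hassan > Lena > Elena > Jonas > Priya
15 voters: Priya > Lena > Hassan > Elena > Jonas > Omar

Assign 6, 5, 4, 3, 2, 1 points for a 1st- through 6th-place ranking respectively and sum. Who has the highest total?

Priya

Elena: 32·5 + 19·3 + 27·4 + 23·3 + 15·3 = 439
Jonas: 32·4 + 19·5 + 27·2 + 23·2 + 15·2 = 353
Hassan: 32·3 + 19·1 + 27·3 + 23·5 + 15·4 = 371
Lena: 32·1 + 19·2 + 27·5 + 23·4 + 15·5 = 372
Omar: 32·6 + 19·4 + 27·1 + 23·6 + 15·1 = 448
Priya: 32·2 + 19·6 + 27·6 + 23·1 + 15·6 = 453
Priya has the highest Borda score (453).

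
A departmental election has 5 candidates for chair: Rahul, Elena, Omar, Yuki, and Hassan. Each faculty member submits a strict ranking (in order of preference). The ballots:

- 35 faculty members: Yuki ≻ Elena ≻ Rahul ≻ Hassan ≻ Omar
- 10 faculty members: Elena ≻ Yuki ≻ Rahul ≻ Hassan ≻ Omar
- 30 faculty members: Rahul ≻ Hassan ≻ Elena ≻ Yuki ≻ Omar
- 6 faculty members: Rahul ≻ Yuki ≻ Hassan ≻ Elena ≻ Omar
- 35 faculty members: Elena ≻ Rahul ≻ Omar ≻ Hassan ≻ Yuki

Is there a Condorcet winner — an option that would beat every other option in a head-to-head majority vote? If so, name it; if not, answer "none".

Elena

Elena vs Rahul: 80–36 for Elena.
Elena vs Omar: 116–0 for Elena.
Elena vs Yuki: 75–41 for Elena.
Elena vs Hassan: 80–36 for Elena.
Elena beats every other option head-to-head.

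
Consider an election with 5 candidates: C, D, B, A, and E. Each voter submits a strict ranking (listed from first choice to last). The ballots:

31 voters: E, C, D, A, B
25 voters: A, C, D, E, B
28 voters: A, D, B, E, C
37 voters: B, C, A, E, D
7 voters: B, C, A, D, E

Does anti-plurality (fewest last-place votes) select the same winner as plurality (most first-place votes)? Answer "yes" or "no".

Anti-plurality — last-place votes: C 28, D 37, B 56, A 0, E 7. Winner: A.
Plurality — first-place votes: C 0, D 0, B 44, A 53, E 31. Winner: A.
The two methods agree.

yes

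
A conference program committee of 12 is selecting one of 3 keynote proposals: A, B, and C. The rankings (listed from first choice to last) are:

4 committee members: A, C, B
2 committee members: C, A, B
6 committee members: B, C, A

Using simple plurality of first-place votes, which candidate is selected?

B

First-place votes: A 4, B 6, C 2.
B has the most first-place votes.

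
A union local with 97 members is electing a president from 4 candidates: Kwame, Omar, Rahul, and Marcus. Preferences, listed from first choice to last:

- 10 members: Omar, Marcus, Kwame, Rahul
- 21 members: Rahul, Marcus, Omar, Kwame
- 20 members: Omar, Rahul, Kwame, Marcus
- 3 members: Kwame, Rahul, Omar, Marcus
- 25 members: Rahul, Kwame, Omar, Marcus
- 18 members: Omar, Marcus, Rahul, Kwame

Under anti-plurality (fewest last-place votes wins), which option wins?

Omar

Last-place votes: Kwame 39, Omar 0, Rahul 10, Marcus 48.
Omar is ranked last by the fewest voters, so Omar wins.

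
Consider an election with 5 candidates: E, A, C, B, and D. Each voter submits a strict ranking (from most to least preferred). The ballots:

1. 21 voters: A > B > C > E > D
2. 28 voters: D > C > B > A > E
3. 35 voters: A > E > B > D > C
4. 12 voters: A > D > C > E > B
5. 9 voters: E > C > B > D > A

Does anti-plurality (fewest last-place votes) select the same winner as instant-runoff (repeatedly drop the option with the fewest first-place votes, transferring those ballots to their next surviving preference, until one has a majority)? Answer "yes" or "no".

yes

Anti-plurality — last-place votes: E 28, A 9, C 35, B 12, D 21. Winner: A.
Instant-runoff — R1 E 9, A 68, C 0, B 0, D 28 (A winner). Winner: A.
The two methods agree.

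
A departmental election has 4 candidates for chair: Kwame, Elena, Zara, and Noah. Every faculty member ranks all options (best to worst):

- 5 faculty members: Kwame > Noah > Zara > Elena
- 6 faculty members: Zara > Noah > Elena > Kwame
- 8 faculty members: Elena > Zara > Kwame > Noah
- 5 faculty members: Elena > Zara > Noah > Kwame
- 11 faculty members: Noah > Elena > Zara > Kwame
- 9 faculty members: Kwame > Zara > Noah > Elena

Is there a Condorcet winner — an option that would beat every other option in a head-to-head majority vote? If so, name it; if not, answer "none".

Checking pairwise contests:
Elena beats Kwame 30–14.
Noah beats Elena 31–13.
Elena beats Zara 24–20.
Zara beats Noah 28–16.
Every option loses at least one head-to-head, so there is no Condorcet winner.

none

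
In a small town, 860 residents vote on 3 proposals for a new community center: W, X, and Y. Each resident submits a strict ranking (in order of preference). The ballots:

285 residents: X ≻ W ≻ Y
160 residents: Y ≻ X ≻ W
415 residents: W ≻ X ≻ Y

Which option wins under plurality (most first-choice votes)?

First-place votes: W 415, X 285, Y 160.
W has the most first-place votes.

W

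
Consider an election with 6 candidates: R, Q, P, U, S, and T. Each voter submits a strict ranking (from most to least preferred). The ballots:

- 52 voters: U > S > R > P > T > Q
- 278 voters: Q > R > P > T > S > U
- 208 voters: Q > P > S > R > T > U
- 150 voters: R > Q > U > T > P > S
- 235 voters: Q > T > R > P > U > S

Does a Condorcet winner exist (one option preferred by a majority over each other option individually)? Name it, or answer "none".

Q

Q vs R: 721–202 for Q.
Q vs P: 871–52 for Q.
Q vs U: 871–52 for Q.
Q vs S: 871–52 for Q.
Q vs T: 871–52 for Q.
Q beats every other option head-to-head.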